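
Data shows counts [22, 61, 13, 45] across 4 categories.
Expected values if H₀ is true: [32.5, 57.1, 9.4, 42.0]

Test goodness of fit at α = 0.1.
Chi-square goodness of fit test:
H₀: observed counts match expected distribution
H₁: observed counts differ from expected distribution
df = k - 1 = 3
χ² = Σ(O - E)²/E
   = (22 - 32.5)²/32.5 + (61 - 57.1)²/57.1 + (13 - 9.4)²/9.4 + (45 - 42.0)²/42.0
   = 3.392 + 0.266 + 1.379 + 0.214
   = 5.25
p-value = 0.1543

Since p-value > α = 0.1, we fail to reject H₀.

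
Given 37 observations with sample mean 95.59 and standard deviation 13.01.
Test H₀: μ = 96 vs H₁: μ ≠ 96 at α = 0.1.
One-sample t-test:
H₀: μ = 96
H₁: μ ≠ 96
df = n - 1 = 36
t = (x̄ - μ₀) / (s/√n) = (95.59 - 96) / (13.01/√37) = -0.192
p-value = 0.8491

Since p-value > α = 0.1, we fail to reject H₀.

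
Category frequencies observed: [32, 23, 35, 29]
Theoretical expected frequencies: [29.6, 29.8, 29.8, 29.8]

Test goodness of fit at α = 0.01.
Chi-square goodness of fit test:
H₀: observed counts match expected distribution
H₁: observed counts differ from expected distribution
df = k - 1 = 3
χ² = Σ(O - E)²/E
   = (32 - 29.6)²/29.6 + (23 - 29.8)²/29.8 + (35 - 29.8)²/29.8 + (29 - 29.8)²/29.8
   = 0.195 + 1.552 + 0.907 + 0.021
   = 2.68
p-value = 0.4445

Since p-value > α = 0.01, we fail to reject H₀.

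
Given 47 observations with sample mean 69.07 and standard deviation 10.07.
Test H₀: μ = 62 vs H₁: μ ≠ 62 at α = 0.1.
One-sample t-test:
H₀: μ = 62
H₁: μ ≠ 62
df = n - 1 = 46
t = (x̄ - μ₀) / (s/√n) = (69.07 - 62) / (10.07/√47) = 4.813
p-value < 0.0001

Since p-value < α = 0.1, we reject H₀.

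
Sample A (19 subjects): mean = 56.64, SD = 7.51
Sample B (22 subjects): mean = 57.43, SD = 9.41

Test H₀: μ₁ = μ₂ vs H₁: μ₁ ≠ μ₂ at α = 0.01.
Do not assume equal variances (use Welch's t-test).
Welch's two-sample t-test:
H₀: μ₁ = μ₂
H₁: μ₁ ≠ μ₂
s₁²/n₁ = 7.51²/19 = 2.9684,  s₂²/n₂ = 9.41²/22 = 4.0249
SE = √(s₁²/n₁ + s₂²/n₂) = √(2.9684 + 4.0249) = 2.6445
df (Welch-Satterthwaite) = (s₁²/n₁ + s₂²/n₂)² / [(s₁²/n₁)²/(n₁-1) + (s₂²/n₂)²/(n₂-1)] ≈ 38.79
t = (x̄₁ - x̄₂) / SE = (56.64 - 57.43) / 2.6445 = -0.79 / 2.6445 = -0.299
p-value = 0.7667

Since p-value > α = 0.01, we fail to reject H₀.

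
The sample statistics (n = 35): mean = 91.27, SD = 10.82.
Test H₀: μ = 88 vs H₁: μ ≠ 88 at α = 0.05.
One-sample t-test:
H₀: μ = 88
H₁: μ ≠ 88
df = n - 1 = 34
t = (x̄ - μ₀) / (s/√n) = (91.27 - 88) / (10.82/√35) = 1.788
p-value = 0.0827

Since p-value > α = 0.05, we fail to reject H₀.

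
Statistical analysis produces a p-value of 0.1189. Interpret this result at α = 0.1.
Since p = 0.1189 > α = 0.1, fail to reject H₀.
There is insufficient evidence to reject the null hypothesis; the result is not statistically significant at the 0.1 level.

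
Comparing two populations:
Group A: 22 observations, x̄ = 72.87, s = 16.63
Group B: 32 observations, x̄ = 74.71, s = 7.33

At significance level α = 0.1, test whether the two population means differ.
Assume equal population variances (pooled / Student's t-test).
Student's two-sample t-test (equal variances):
H₀: μ₁ = μ₂
H₁: μ₁ ≠ μ₂
df = n₁ + n₂ - 2 = 52
Pooled variance s_p² = [(n₁-1)s₁² + (n₂-1)s₂²] / (n₁ + n₂ - 2) = [(21)(16.63²) + (31)(7.33²)] / 52 = 143.7171
SE = √(s_p²(1/n₁ + 1/n₂)) = √(143.7171 × (1/22 + 1/32)) = 3.3202
t = (x̄₁ - x̄₂) / SE = (72.87 - 74.71) / 3.3202 = -1.84 / 3.3202 = -0.554
p-value = 0.5818

Since p-value > α = 0.1, we fail to reject H₀.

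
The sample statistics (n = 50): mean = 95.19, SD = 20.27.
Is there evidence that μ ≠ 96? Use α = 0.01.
One-sample t-test:
H₀: μ = 96
H₁: μ ≠ 96
df = n - 1 = 49
t = (x̄ - μ₀) / (s/√n) = (95.19 - 96) / (20.27/√50) = -0.283
p-value = 0.7787

Since p-value > α = 0.01, we fail to reject H₀.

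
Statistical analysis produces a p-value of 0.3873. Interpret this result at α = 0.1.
Since p = 0.3873 > α = 0.1, fail to reject H₀.
There is insufficient evidence to reject the null hypothesis; the result is not statistically significant at the 0.1 level.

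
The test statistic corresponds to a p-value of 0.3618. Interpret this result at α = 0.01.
Since p = 0.3618 > α = 0.01, fail to reject H₀.
There is insufficient evidence to reject the null hypothesis; the result is not statistically significant at the 0.01 level.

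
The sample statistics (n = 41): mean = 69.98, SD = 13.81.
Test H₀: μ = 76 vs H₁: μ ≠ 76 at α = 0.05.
One-sample t-test:
H₀: μ = 76
H₁: μ ≠ 76
df = n - 1 = 40
t = (x̄ - μ₀) / (s/√n) = (69.98 - 76) / (13.81/√41) = -2.791
p-value = 0.0080

Since p-value < α = 0.05, we reject H₀.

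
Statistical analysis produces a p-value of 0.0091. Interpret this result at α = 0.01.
Since p = 0.0091 < α = 0.01, reject H₀.
There is sufficient evidence to reject the null hypothesis; the result is statistically significant at the 0.01 level.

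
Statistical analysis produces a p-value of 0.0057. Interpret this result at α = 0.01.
Since p = 0.0057 < α = 0.01, reject H₀.
There is sufficient evidence to reject the null hypothesis; the result is statistically significant at the 0.01 level.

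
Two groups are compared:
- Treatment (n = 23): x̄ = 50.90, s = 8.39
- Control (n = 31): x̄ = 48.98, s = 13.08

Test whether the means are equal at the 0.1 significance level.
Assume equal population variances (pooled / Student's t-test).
Student's two-sample t-test (equal variances):
H₀: μ₁ = μ₂
H₁: μ₁ ≠ μ₂
df = n₁ + n₂ - 2 = 52
Pooled variance s_p² = [(n₁-1)s₁² + (n₂-1)s₂²] / (n₁ + n₂ - 2) = [(22)(8.39²) + (30)(13.08²)] / 52 = 128.4850
SE = √(s_p²(1/n₁ + 1/n₂)) = √(128.4850 × (1/23 + 1/31)) = 3.1195
t = (x̄₁ - x̄₂) / SE = (50.90 - 48.98) / 3.1195 = 1.92 / 3.1195 = 0.615
p-value = 0.5409

Since p-value > α = 0.1, we fail to reject H₀.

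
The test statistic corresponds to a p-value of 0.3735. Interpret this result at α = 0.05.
Since p = 0.3735 > α = 0.05, fail to reject H₀.
There is insufficient evidence to reject the null hypothesis; the result is not statistically significant at the 0.05 level.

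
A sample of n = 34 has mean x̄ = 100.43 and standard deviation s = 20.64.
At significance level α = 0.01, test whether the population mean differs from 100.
One-sample t-test:
H₀: μ = 100
H₁: μ ≠ 100
df = n - 1 = 33
t = (x̄ - μ₀) / (s/√n) = (100.43 - 100) / (20.64/√34) = 0.121
p-value = 0.9040

Since p-value > α = 0.01, we fail to reject H₀.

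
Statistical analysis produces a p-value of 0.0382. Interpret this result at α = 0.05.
Since p = 0.0382 < α = 0.05, reject H₀.
There is sufficient evidence to reject the null hypothesis; the result is statistically significant at the 0.05 level.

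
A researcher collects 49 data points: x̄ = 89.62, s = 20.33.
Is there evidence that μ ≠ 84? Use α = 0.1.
One-sample t-test:
H₀: μ = 84
H₁: μ ≠ 84
df = n - 1 = 48
t = (x̄ - μ₀) / (s/√n) = (89.62 - 84) / (20.33/√49) = 1.935
p-value = 0.0589

Since p-value < α = 0.1, we reject H₀.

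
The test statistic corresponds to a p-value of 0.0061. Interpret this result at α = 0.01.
Since p = 0.0061 < α = 0.01, reject H₀.
There is sufficient evidence to reject the null hypothesis; the result is statistically significant at the 0.01 level.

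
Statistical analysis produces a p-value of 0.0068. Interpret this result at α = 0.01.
Since p = 0.0068 < α = 0.01, reject H₀.
There is sufficient evidence to reject the null hypothesis; the result is statistically significant at the 0.01 level.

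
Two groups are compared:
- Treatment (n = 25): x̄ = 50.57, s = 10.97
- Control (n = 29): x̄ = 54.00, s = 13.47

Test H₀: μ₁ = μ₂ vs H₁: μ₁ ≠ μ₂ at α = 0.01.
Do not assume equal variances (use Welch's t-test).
Welch's two-sample t-test:
H₀: μ₁ = μ₂
H₁: μ₁ ≠ μ₂
s₁²/n₁ = 10.97²/25 = 4.8136,  s₂²/n₂ = 13.47²/29 = 6.2566
SE = √(s₁²/n₁ + s₂²/n₂) = √(4.8136 + 6.2566) = 3.3272
df (Welch-Satterthwaite) = (s₁²/n₁ + s₂²/n₂)² / [(s₁²/n₁)²/(n₁-1) + (s₂²/n₂)²/(n₂-1)] ≈ 51.85
t = (x̄₁ - x̄₂) / SE = (50.57 - 54.00) / 3.3272 = -3.43 / 3.3272 = -1.031
p-value = 0.3074

Since p-value > α = 0.01, we fail to reject H₀.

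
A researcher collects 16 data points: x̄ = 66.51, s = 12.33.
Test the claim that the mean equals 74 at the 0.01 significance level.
One-sample t-test:
H₀: μ = 74
H₁: μ ≠ 74
df = n - 1 = 15
t = (x̄ - μ₀) / (s/√n) = (66.51 - 74) / (12.33/√16) = -2.430
p-value = 0.0281

Since p-value > α = 0.01, we fail to reject H₀.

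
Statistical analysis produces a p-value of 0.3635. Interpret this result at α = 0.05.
Since p = 0.3635 > α = 0.05, fail to reject H₀.
There is insufficient evidence to reject the null hypothesis; the result is not statistically significant at the 0.05 level.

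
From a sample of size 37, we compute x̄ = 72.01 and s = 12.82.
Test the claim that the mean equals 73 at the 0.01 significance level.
One-sample t-test:
H₀: μ = 73
H₁: μ ≠ 73
df = n - 1 = 36
t = (x̄ - μ₀) / (s/√n) = (72.01 - 73) / (12.82/√37) = -0.470
p-value = 0.6414

Since p-value > α = 0.01, we fail to reject H₀.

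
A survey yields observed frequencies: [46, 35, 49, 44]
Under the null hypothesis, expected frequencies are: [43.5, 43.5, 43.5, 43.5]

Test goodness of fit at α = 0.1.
Chi-square goodness of fit test:
H₀: observed counts match expected distribution
H₁: observed counts differ from expected distribution
df = k - 1 = 3
χ² = Σ(O - E)²/E
   = (46 - 43.5)²/43.5 + (35 - 43.5)²/43.5 + (49 - 43.5)²/43.5 + (44 - 43.5)²/43.5
   = 0.144 + 1.661 + 0.695 + 0.006
   = 2.51
p-value = 0.4743

Since p-value > α = 0.1, we fail to reject H₀.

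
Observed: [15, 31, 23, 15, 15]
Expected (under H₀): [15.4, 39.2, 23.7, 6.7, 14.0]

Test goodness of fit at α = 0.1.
Chi-square goodness of fit test:
H₀: observed counts match expected distribution
H₁: observed counts differ from expected distribution
df = k - 1 = 4
χ² = Σ(O - E)²/E
   = (15 - 15.4)²/15.4 + (31 - 39.2)²/39.2 + (23 - 23.7)²/23.7 + (15 - 6.7)²/6.7 + (15 - 14.0)²/14.0
   = 0.010 + 1.715 + 0.021 + 10.282 + 0.071
   = 12.10
p-value = 0.0166

Since p-value < α = 0.1, we reject H₀.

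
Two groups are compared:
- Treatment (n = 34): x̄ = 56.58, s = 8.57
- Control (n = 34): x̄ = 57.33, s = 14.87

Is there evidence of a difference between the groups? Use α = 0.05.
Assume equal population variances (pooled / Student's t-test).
Student's two-sample t-test (equal variances):
H₀: μ₁ = μ₂
H₁: μ₁ ≠ μ₂
df = n₁ + n₂ - 2 = 66
Pooled variance s_p² = [(n₁-1)s₁² + (n₂-1)s₂²] / (n₁ + n₂ - 2) = [(33)(8.57²) + (33)(14.87²)] / 66 = 147.2809
SE = √(s_p²(1/n₁ + 1/n₂)) = √(147.2809 × (1/34 + 1/34)) = 2.9434
t = (x̄₁ - x̄₂) / SE = (56.58 - 57.33) / 2.9434 = -0.75 / 2.9434 = -0.255
p-value = 0.7997

Since p-value > α = 0.05, we fail to reject H₀.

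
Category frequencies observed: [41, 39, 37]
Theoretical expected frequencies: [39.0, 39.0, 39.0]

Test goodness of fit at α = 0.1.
Chi-square goodness of fit test:
H₀: observed counts match expected distribution
H₁: observed counts differ from expected distribution
df = k - 1 = 2
χ² = Σ(O - E)²/E
   = (41 - 39.0)²/39.0 + (39 - 39.0)²/39.0 + (37 - 39.0)²/39.0
   = 0.103 + 0.000 + 0.103
   = 0.21
p-value = 0.9025

Since p-value > α = 0.1, we fail to reject H₀.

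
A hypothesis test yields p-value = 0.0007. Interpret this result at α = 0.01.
Since p = 0.0007 < α = 0.01, reject H₀.
There is sufficient evidence to reject the null hypothesis; the result is statistically significant at the 0.01 level.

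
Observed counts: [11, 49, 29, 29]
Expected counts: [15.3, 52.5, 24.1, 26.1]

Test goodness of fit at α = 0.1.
Chi-square goodness of fit test:
H₀: observed counts match expected distribution
H₁: observed counts differ from expected distribution
df = k - 1 = 3
χ² = Σ(O - E)²/E
   = (11 - 15.3)²/15.3 + (49 - 52.5)²/52.5 + (29 - 24.1)²/24.1 + (29 - 26.1)²/26.1
   = 1.208 + 0.233 + 0.996 + 0.322
   = 2.76
p-value = 0.4301

Since p-value > α = 0.1, we fail to reject H₀.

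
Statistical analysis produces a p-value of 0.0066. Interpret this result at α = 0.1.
Since p = 0.0066 < α = 0.1, reject H₀.
There is sufficient evidence to reject the null hypothesis; the result is statistically significant at the 0.1 level.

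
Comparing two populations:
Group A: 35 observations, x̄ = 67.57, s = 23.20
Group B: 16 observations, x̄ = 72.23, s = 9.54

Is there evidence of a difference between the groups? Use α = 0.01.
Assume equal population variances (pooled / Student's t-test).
Student's two-sample t-test (equal variances):
H₀: μ₁ = μ₂
H₁: μ₁ ≠ μ₂
df = n₁ + n₂ - 2 = 49
Pooled variance s_p² = [(n₁-1)s₁² + (n₂-1)s₂²] / (n₁ + n₂ - 2) = [(34)(23.20²) + (15)(9.54²)] / 49 = 401.3333
SE = √(s_p²(1/n₁ + 1/n₂)) = √(401.3333 × (1/35 + 1/16)) = 6.0457
t = (x̄₁ - x̄₂) / SE = (67.57 - 72.23) / 6.0457 = -4.66 / 6.0457 = -0.771
p-value = 0.4445

Since p-value > α = 0.01, we fail to reject H₀.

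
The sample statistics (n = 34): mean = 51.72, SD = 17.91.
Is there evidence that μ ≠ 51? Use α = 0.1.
One-sample t-test:
H₀: μ = 51
H₁: μ ≠ 51
df = n - 1 = 33
t = (x̄ - μ₀) / (s/√n) = (51.72 - 51) / (17.91/√34) = 0.234
p-value = 0.8161

Since p-value > α = 0.1, we fail to reject H₀.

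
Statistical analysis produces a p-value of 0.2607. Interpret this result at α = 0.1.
Since p = 0.2607 > α = 0.1, fail to reject H₀.
There is insufficient evidence to reject the null hypothesis; the result is not statistically significant at the 0.1 level.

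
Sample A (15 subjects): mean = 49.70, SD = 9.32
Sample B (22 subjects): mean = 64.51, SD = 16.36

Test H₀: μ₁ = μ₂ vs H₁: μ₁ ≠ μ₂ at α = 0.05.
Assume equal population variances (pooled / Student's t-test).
Student's two-sample t-test (equal variances):
H₀: μ₁ = μ₂
H₁: μ₁ ≠ μ₂
df = n₁ + n₂ - 2 = 35
Pooled variance s_p² = [(n₁-1)s₁² + (n₂-1)s₂²] / (n₁ + n₂ - 2) = [(14)(9.32²) + (21)(16.36²)] / 35 = 195.3347
SE = √(s_p²(1/n₁ + 1/n₂)) = √(195.3347 × (1/15 + 1/22)) = 4.6799
t = (x̄₁ - x̄₂) / SE = (49.70 - 64.51) / 4.6799 = -14.81 / 4.6799 = -3.165
p-value = 0.0032

Since p-value < α = 0.05, we reject H₀.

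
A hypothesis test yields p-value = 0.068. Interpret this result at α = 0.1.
Since p = 0.068 < α = 0.1, reject H₀.
There is sufficient evidence to reject the null hypothesis; the result is statistically significant at the 0.1 level.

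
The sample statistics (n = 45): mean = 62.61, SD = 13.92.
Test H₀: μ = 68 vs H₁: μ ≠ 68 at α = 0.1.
One-sample t-test:
H₀: μ = 68
H₁: μ ≠ 68
df = n - 1 = 44
t = (x̄ - μ₀) / (s/√n) = (62.61 - 68) / (13.92/√45) = -2.598
p-value = 0.0127

Since p-value < α = 0.1, we reject H₀.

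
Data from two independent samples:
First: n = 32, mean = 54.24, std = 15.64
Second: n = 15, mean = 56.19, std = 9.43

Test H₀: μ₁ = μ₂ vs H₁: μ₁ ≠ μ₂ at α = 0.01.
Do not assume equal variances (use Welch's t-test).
Welch's two-sample t-test:
H₀: μ₁ = μ₂
H₁: μ₁ ≠ μ₂
s₁²/n₁ = 15.64²/32 = 7.6441,  s₂²/n₂ = 9.43²/15 = 5.9283
SE = √(s₁²/n₁ + s₂²/n₂) = √(7.6441 + 5.9283) = 3.6841
df (Welch-Satterthwaite) = (s₁²/n₁ + s₂²/n₂)² / [(s₁²/n₁)²/(n₁-1) + (s₂²/n₂)²/(n₂-1)] ≈ 41.91
t = (x̄₁ - x̄₂) / SE = (54.24 - 56.19) / 3.6841 = -1.95 / 3.6841 = -0.529
p-value = 0.5994

Since p-value > α = 0.01, we fail to reject H₀.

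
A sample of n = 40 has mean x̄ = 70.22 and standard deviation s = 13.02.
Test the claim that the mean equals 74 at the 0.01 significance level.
One-sample t-test:
H₀: μ = 74
H₁: μ ≠ 74
df = n - 1 = 39
t = (x̄ - μ₀) / (s/√n) = (70.22 - 74) / (13.02/√40) = -1.836
p-value = 0.0740

Since p-value > α = 0.01, we fail to reject H₀.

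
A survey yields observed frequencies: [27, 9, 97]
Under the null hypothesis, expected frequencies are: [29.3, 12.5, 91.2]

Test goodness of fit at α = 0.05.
Chi-square goodness of fit test:
H₀: observed counts match expected distribution
H₁: observed counts differ from expected distribution
df = k - 1 = 2
χ² = Σ(O - E)²/E
   = (27 - 29.3)²/29.3 + (9 - 12.5)²/12.5 + (97 - 91.2)²/91.2
   = 0.181 + 0.980 + 0.369
   = 1.53
p-value = 0.4655

Since p-value > α = 0.05, we fail to reject H₀.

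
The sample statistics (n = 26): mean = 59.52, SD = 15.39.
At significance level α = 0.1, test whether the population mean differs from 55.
One-sample t-test:
H₀: μ = 55
H₁: μ ≠ 55
df = n - 1 = 25
t = (x̄ - μ₀) / (s/√n) = (59.52 - 55) / (15.39/√26) = 1.498
p-value = 0.1468

Since p-value > α = 0.1, we fail to reject H₀.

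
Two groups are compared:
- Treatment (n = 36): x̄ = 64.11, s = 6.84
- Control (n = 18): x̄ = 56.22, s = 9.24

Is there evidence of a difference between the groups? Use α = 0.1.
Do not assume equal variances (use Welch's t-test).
Welch's two-sample t-test:
H₀: μ₁ = μ₂
H₁: μ₁ ≠ μ₂
s₁²/n₁ = 6.84²/36 = 1.2996,  s₂²/n₂ = 9.24²/18 = 4.7432
SE = √(s₁²/n₁ + s₂²/n₂) = √(1.2996 + 4.7432) = 2.4582
df (Welch-Satterthwaite) = (s₁²/n₁ + s₂²/n₂)² / [(s₁²/n₁)²/(n₁-1) + (s₂²/n₂)²/(n₂-1)] ≈ 26.62
t = (x̄₁ - x̄₂) / SE = (64.11 - 56.22) / 2.4582 = 7.89 / 2.4582 = 3.210
p-value = 0.0035

Since p-value < α = 0.1, we reject H₀.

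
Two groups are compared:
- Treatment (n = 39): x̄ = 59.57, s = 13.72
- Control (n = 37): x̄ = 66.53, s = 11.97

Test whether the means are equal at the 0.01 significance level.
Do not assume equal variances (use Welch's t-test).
Welch's two-sample t-test:
H₀: μ₁ = μ₂
H₁: μ₁ ≠ μ₂
s₁²/n₁ = 13.72²/39 = 4.8266,  s₂²/n₂ = 11.97²/37 = 3.8725
SE = √(s₁²/n₁ + s₂²/n₂) = √(4.8266 + 3.8725) = 2.9494
df (Welch-Satterthwaite) = (s₁²/n₁ + s₂²/n₂)² / [(s₁²/n₁)²/(n₁-1) + (s₂²/n₂)²/(n₂-1)] ≈ 73.50
t = (x̄₁ - x̄₂) / SE = (59.57 - 66.53) / 2.9494 = -6.96 / 2.9494 = -2.360
p-value = 0.0209

Since p-value > α = 0.01, we fail to reject H₀.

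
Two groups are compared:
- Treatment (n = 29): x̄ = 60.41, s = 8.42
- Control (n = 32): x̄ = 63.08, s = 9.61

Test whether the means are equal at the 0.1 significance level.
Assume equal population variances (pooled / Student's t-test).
Student's two-sample t-test (equal variances):
H₀: μ₁ = μ₂
H₁: μ₁ ≠ μ₂
df = n₁ + n₂ - 2 = 59
Pooled variance s_p² = [(n₁-1)s₁² + (n₂-1)s₂²] / (n₁ + n₂ - 2) = [(28)(8.42²) + (31)(9.61²)] / 59 = 82.1697
SE = √(s_p²(1/n₁ + 1/n₂)) = √(82.1697 × (1/29 + 1/32)) = 2.3241
t = (x̄₁ - x̄₂) / SE = (60.41 - 63.08) / 2.3241 = -2.67 / 2.3241 = -1.149
p-value = 0.2553

Since p-value > α = 0.1, we fail to reject H₀.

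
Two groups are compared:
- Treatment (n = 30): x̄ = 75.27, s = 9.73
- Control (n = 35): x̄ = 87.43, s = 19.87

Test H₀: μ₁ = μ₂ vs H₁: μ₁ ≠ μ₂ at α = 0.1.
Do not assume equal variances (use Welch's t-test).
Welch's two-sample t-test:
H₀: μ₁ = μ₂
H₁: μ₁ ≠ μ₂
s₁²/n₁ = 9.73²/30 = 3.1558,  s₂²/n₂ = 19.87²/35 = 11.2805
SE = √(s₁²/n₁ + s₂²/n₂) = √(3.1558 + 11.2805) = 3.7995
df (Welch-Satterthwaite) = (s₁²/n₁ + s₂²/n₂)² / [(s₁²/n₁)²/(n₁-1) + (s₂²/n₂)²/(n₂-1)] ≈ 51.00
t = (x̄₁ - x̄₂) / SE = (75.27 - 87.43) / 3.7995 = -12.16 / 3.7995 = -3.200
p-value = 0.0024

Since p-value < α = 0.1, we reject H₀.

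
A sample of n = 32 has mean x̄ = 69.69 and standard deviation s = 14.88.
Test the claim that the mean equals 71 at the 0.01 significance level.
One-sample t-test:
H₀: μ = 71
H₁: μ ≠ 71
df = n - 1 = 31
t = (x̄ - μ₀) / (s/√n) = (69.69 - 71) / (14.88/√32) = -0.498
p-value = 0.6220

Since p-value > α = 0.01, we fail to reject H₀.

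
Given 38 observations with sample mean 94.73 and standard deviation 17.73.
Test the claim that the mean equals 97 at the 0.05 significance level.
One-sample t-test:
H₀: μ = 97
H₁: μ ≠ 97
df = n - 1 = 37
t = (x̄ - μ₀) / (s/√n) = (94.73 - 97) / (17.73/√38) = -0.789
p-value = 0.4350

Since p-value > α = 0.05, we fail to reject H₀.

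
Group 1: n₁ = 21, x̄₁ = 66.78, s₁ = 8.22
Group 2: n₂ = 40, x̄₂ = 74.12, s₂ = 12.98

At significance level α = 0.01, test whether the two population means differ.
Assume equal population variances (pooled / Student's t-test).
Student's two-sample t-test (equal variances):
H₀: μ₁ = μ₂
H₁: μ₁ ≠ μ₂
df = n₁ + n₂ - 2 = 59
Pooled variance s_p² = [(n₁-1)s₁² + (n₂-1)s₂²] / (n₁ + n₂ - 2) = [(20)(8.22²) + (39)(12.98²)] / 59 = 134.2729
SE = √(s_p²(1/n₁ + 1/n₂)) = √(134.2729 × (1/21 + 1/40)) = 3.1226
t = (x̄₁ - x̄₂) / SE = (66.78 - 74.12) / 3.1226 = -7.34 / 3.1226 = -2.351
p-value = 0.0221

Since p-value > α = 0.01, we fail to reject H₀.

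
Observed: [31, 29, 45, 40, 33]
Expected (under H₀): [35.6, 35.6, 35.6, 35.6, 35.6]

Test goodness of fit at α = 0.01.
Chi-square goodness of fit test:
H₀: observed counts match expected distribution
H₁: observed counts differ from expected distribution
df = k - 1 = 4
χ² = Σ(O - E)²/E
   = (31 - 35.6)²/35.6 + (29 - 35.6)²/35.6 + (45 - 35.6)²/35.6 + (40 - 35.6)²/35.6 + (33 - 35.6)²/35.6
   = 0.594 + 1.224 + 2.482 + 0.544 + 0.190
   = 5.03
p-value = 0.2839

Since p-value > α = 0.01, we fail to reject H₀.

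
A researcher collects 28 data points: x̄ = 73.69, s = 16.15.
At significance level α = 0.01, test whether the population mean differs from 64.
One-sample t-test:
H₀: μ = 64
H₁: μ ≠ 64
df = n - 1 = 27
t = (x̄ - μ₀) / (s/√n) = (73.69 - 64) / (16.15/√28) = 3.175
p-value = 0.0037

Since p-value < α = 0.01, we reject H₀.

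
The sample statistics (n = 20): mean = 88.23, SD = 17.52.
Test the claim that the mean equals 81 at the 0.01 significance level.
One-sample t-test:
H₀: μ = 81
H₁: μ ≠ 81
df = n - 1 = 19
t = (x̄ - μ₀) / (s/√n) = (88.23 - 81) / (17.52/√20) = 1.846
p-value = 0.0806

Since p-value > α = 0.01, we fail to reject H₀.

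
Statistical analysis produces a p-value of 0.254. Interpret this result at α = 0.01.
Since p = 0.254 > α = 0.01, fail to reject H₀.
There is insufficient evidence to reject the null hypothesis; the result is not statistically significant at the 0.01 level.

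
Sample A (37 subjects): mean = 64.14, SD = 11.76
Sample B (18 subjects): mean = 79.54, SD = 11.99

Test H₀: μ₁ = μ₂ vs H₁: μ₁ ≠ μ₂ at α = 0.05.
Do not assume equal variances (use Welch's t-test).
Welch's two-sample t-test:
H₀: μ₁ = μ₂
H₁: μ₁ ≠ μ₂
s₁²/n₁ = 11.76²/37 = 3.7378,  s₂²/n₂ = 11.99²/18 = 7.9867
SE = √(s₁²/n₁ + s₂²/n₂) = √(3.7378 + 7.9867) = 3.4241
df (Welch-Satterthwaite) = (s₁²/n₁ + s₂²/n₂)² / [(s₁²/n₁)²/(n₁-1) + (s₂²/n₂)²/(n₂-1)] ≈ 33.20
t = (x̄₁ - x̄₂) / SE = (64.14 - 79.54) / 3.4241 = -15.40 / 3.4241 = -4.498
p-value = 0.0001

Since p-value < α = 0.05, we reject H₀.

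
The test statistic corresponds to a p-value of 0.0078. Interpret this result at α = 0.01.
Since p = 0.0078 < α = 0.01, reject H₀.
There is sufficient evidence to reject the null hypothesis; the result is statistically significant at the 0.01 level.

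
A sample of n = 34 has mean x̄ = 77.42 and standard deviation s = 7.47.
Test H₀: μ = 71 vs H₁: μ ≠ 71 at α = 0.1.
One-sample t-test:
H₀: μ = 71
H₁: μ ≠ 71
df = n - 1 = 33
t = (x̄ - μ₀) / (s/√n) = (77.42 - 71) / (7.47/√34) = 5.011
p-value < 0.0001

Since p-value < α = 0.1, we reject H₀.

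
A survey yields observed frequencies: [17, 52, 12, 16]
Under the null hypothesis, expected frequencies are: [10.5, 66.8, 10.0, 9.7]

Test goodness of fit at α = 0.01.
Chi-square goodness of fit test:
H₀: observed counts match expected distribution
H₁: observed counts differ from expected distribution
df = k - 1 = 3
χ² = Σ(O - E)²/E
   = (17 - 10.5)²/10.5 + (52 - 66.8)²/66.8 + (12 - 10.0)²/10.0 + (16 - 9.7)²/9.7
   = 4.024 + 3.279 + 0.400 + 4.092
   = 11.79
p-value = 0.0081

Since p-value < α = 0.01, we reject H₀.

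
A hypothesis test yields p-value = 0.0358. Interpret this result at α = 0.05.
Since p = 0.0358 < α = 0.05, reject H₀.
There is sufficient evidence to reject the null hypothesis; the result is statistically significant at the 0.05 level.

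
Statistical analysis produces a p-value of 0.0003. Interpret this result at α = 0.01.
Since p = 0.0003 < α = 0.01, reject H₀.
There is sufficient evidence to reject the null hypothesis; the result is statistically significant at the 0.01 level.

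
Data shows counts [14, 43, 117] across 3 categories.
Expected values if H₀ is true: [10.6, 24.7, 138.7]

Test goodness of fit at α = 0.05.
Chi-square goodness of fit test:
H₀: observed counts match expected distribution
H₁: observed counts differ from expected distribution
df = k - 1 = 2
χ² = Σ(O - E)²/E
   = (14 - 10.6)²/10.6 + (43 - 24.7)²/24.7 + (117 - 138.7)²/138.7
   = 1.091 + 13.558 + 3.395
   = 18.04
p-value = 0.0001

Since p-value < α = 0.05, we reject H₀.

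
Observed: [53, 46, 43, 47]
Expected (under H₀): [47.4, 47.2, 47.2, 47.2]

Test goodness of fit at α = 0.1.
Chi-square goodness of fit test:
H₀: observed counts match expected distribution
H₁: observed counts differ from expected distribution
df = k - 1 = 3
χ² = Σ(O - E)²/E
   = (53 - 47.4)²/47.4 + (46 - 47.2)²/47.2 + (43 - 47.2)²/47.2 + (47 - 47.2)²/47.2
   = 0.662 + 0.031 + 0.374 + 0.001
   = 1.07
p-value = 0.7851

Since p-value > α = 0.1, we fail to reject H₀.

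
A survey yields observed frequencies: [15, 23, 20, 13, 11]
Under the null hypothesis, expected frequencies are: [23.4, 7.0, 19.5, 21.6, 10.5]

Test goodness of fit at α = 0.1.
Chi-square goodness of fit test:
H₀: observed counts match expected distribution
H₁: observed counts differ from expected distribution
df = k - 1 = 4
χ² = Σ(O - E)²/E
   = (15 - 23.4)²/23.4 + (23 - 7.0)²/7.0 + (20 - 19.5)²/19.5 + (13 - 21.6)²/21.6 + (11 - 10.5)²/10.5
   = 3.015 + 36.571 + 0.013 + 3.424 + 0.024
   = 43.05
p-value < 0.0001

Since p-value < α = 0.1, we reject H₀.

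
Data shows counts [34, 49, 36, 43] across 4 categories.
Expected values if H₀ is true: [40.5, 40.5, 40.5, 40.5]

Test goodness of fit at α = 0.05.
Chi-square goodness of fit test:
H₀: observed counts match expected distribution
H₁: observed counts differ from expected distribution
df = k - 1 = 3
χ² = Σ(O - E)²/E
   = (34 - 40.5)²/40.5 + (49 - 40.5)²/40.5 + (36 - 40.5)²/40.5 + (43 - 40.5)²/40.5
   = 1.043 + 1.784 + 0.500 + 0.154
   = 3.48
p-value = 0.3232

Since p-value > α = 0.05, we fail to reject H₀.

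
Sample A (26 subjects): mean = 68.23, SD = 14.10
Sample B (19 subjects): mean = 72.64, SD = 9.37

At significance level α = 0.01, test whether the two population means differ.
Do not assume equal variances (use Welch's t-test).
Welch's two-sample t-test:
H₀: μ₁ = μ₂
H₁: μ₁ ≠ μ₂
s₁²/n₁ = 14.10²/26 = 7.6465,  s₂²/n₂ = 9.37²/19 = 4.6209
SE = √(s₁²/n₁ + s₂²/n₂) = √(7.6465 + 4.6209) = 3.5025
df (Welch-Satterthwaite) = (s₁²/n₁ + s₂²/n₂)² / [(s₁²/n₁)²/(n₁-1) + (s₂²/n₂)²/(n₂-1)] ≈ 42.69
t = (x̄₁ - x̄₂) / SE = (68.23 - 72.64) / 3.5025 = -4.41 / 3.5025 = -1.259
p-value = 0.2148

Since p-value > α = 0.01, we fail to reject H₀.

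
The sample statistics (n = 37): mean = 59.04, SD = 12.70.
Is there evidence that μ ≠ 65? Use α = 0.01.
One-sample t-test:
H₀: μ = 65
H₁: μ ≠ 65
df = n - 1 = 36
t = (x̄ - μ₀) / (s/√n) = (59.04 - 65) / (12.70/√37) = -2.855
p-value = 0.0071

Since p-value < α = 0.01, we reject H₀.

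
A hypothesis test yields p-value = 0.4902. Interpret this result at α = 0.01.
Since p = 0.4902 > α = 0.01, fail to reject H₀.
There is insufficient evidence to reject the null hypothesis; the result is not statistically significant at the 0.01 level.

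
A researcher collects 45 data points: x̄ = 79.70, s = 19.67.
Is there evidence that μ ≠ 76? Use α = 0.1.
One-sample t-test:
H₀: μ = 76
H₁: μ ≠ 76
df = n - 1 = 44
t = (x̄ - μ₀) / (s/√n) = (79.70 - 76) / (19.67/√45) = 1.262
p-value = 0.2137

Since p-value > α = 0.1, we fail to reject H₀.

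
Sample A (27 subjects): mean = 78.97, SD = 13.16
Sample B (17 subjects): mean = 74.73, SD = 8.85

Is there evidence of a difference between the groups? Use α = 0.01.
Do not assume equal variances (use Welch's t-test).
Welch's two-sample t-test:
H₀: μ₁ = μ₂
H₁: μ₁ ≠ μ₂
s₁²/n₁ = 13.16²/27 = 6.4143,  s₂²/n₂ = 8.85²/17 = 4.6072
SE = √(s₁²/n₁ + s₂²/n₂) = √(6.4143 + 4.6072) = 3.3199
df (Welch-Satterthwaite) = (s₁²/n₁ + s₂²/n₂)² / [(s₁²/n₁)²/(n₁-1) + (s₂²/n₂)²/(n₂-1)] ≈ 41.76
t = (x̄₁ - x̄₂) / SE = (78.97 - 74.73) / 3.3199 = 4.24 / 3.3199 = 1.277
p-value = 0.2086

Since p-value > α = 0.01, we fail to reject H₀.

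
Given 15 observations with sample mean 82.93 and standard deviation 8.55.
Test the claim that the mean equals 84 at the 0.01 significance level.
One-sample t-test:
H₀: μ = 84
H₁: μ ≠ 84
df = n - 1 = 14
t = (x̄ - μ₀) / (s/√n) = (82.93 - 84) / (8.55/√15) = -0.485
p-value = 0.6354

Since p-value > α = 0.01, we fail to reject H₀.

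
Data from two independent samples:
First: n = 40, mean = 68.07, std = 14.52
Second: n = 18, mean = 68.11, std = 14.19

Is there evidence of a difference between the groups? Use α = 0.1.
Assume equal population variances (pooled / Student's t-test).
Student's two-sample t-test (equal variances):
H₀: μ₁ = μ₂
H₁: μ₁ ≠ μ₂
df = n₁ + n₂ - 2 = 56
Pooled variance s_p² = [(n₁-1)s₁² + (n₂-1)s₂²] / (n₁ + n₂ - 2) = [(39)(14.52²) + (17)(14.19²)] / 56 = 207.9543
SE = √(s_p²(1/n₁ + 1/n₂)) = √(207.9543 × (1/40 + 1/18)) = 4.0929
t = (x̄₁ - x̄₂) / SE = (68.07 - 68.11) / 4.0929 = -0.04 / 4.0929 = -0.010
p-value = 0.9922

Since p-value > α = 0.1, we fail to reject H₀.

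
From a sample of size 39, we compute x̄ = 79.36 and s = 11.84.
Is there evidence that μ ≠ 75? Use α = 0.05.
One-sample t-test:
H₀: μ = 75
H₁: μ ≠ 75
df = n - 1 = 38
t = (x̄ - μ₀) / (s/√n) = (79.36 - 75) / (11.84/√39) = 2.300
p-value = 0.0271

Since p-value < α = 0.05, we reject H₀.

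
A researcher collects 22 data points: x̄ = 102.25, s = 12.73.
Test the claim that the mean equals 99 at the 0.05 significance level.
One-sample t-test:
H₀: μ = 99
H₁: μ ≠ 99
df = n - 1 = 21
t = (x̄ - μ₀) / (s/√n) = (102.25 - 99) / (12.73/√22) = 1.197
p-value = 0.2445

Since p-value > α = 0.05, we fail to reject H₀.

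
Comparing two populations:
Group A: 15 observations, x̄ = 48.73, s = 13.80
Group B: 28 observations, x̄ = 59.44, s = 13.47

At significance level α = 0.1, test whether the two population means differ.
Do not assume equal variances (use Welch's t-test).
Welch's two-sample t-test:
H₀: μ₁ = μ₂
H₁: μ₁ ≠ μ₂
s₁²/n₁ = 13.80²/15 = 12.6960,  s₂²/n₂ = 13.47²/28 = 6.4800
SE = √(s₁²/n₁ + s₂²/n₂) = √(12.6960 + 6.4800) = 4.3790
df (Welch-Satterthwaite) = (s₁²/n₁ + s₂²/n₂)² / [(s₁²/n₁)²/(n₁-1) + (s₂²/n₂)²/(n₂-1)] ≈ 28.14
t = (x̄₁ - x̄₂) / SE = (48.73 - 59.44) / 4.3790 = -10.71 / 4.3790 = -2.446
p-value = 0.0210

Since p-value < α = 0.1, we reject H₀.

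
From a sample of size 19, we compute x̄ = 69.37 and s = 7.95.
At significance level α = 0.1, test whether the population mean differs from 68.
One-sample t-test:
H₀: μ = 68
H₁: μ ≠ 68
df = n - 1 = 18
t = (x̄ - μ₀) / (s/√n) = (69.37 - 68) / (7.95/√19) = 0.751
p-value = 0.4623

Since p-value > α = 0.1, we fail to reject H₀.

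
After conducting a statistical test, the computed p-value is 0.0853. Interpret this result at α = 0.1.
Since p = 0.0853 < α = 0.1, reject H₀.
There is sufficient evidence to reject the null hypothesis; the result is statistically significant at the 0.1 level.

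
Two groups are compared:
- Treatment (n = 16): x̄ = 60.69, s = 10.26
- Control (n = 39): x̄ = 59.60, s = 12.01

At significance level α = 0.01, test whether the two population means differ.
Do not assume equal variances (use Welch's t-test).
Welch's two-sample t-test:
H₀: μ₁ = μ₂
H₁: μ₁ ≠ μ₂
s₁²/n₁ = 10.26²/16 = 6.5792,  s₂²/n₂ = 12.01²/39 = 3.6985
SE = √(s₁²/n₁ + s₂²/n₂) = √(6.5792 + 3.6985) = 3.2059
df (Welch-Satterthwaite) = (s₁²/n₁ + s₂²/n₂)² / [(s₁²/n₁)²/(n₁-1) + (s₂²/n₂)²/(n₂-1)] ≈ 32.54
t = (x̄₁ - x̄₂) / SE = (60.69 - 59.60) / 3.2059 = 1.09 / 3.2059 = 0.340
p-value = 0.7360

Since p-value > α = 0.01, we fail to reject H₀.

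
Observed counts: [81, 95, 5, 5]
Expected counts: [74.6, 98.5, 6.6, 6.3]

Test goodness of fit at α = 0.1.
Chi-square goodness of fit test:
H₀: observed counts match expected distribution
H₁: observed counts differ from expected distribution
df = k - 1 = 3
χ² = Σ(O - E)²/E
   = (81 - 74.6)²/74.6 + (95 - 98.5)²/98.5 + (5 - 6.6)²/6.6 + (5 - 6.3)²/6.3
   = 0.549 + 0.124 + 0.388 + 0.268
   = 1.33
p-value = 0.7221

Since p-value > α = 0.1, we fail to reject H₀.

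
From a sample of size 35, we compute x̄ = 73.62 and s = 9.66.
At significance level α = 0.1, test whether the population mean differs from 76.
One-sample t-test:
H₀: μ = 76
H₁: μ ≠ 76
df = n - 1 = 34
t = (x̄ - μ₀) / (s/√n) = (73.62 - 76) / (9.66/√35) = -1.458
p-value = 0.1541

Since p-value > α = 0.1, we fail to reject H₀.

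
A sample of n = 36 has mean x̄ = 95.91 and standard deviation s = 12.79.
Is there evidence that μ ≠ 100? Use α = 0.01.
One-sample t-test:
H₀: μ = 100
H₁: μ ≠ 100
df = n - 1 = 35
t = (x̄ - μ₀) / (s/√n) = (95.91 - 100) / (12.79/√36) = -1.919
p-value = 0.0632

Since p-value > α = 0.01, we fail to reject H₀.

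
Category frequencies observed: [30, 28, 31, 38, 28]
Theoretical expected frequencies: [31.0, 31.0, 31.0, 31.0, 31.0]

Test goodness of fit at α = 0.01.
Chi-square goodness of fit test:
H₀: observed counts match expected distribution
H₁: observed counts differ from expected distribution
df = k - 1 = 4
χ² = Σ(O - E)²/E
   = (30 - 31.0)²/31.0 + (28 - 31.0)²/31.0 + (31 - 31.0)²/31.0 + (38 - 31.0)²/31.0 + (28 - 31.0)²/31.0
   = 0.032 + 0.290 + 0.000 + 1.581 + 0.290
   = 2.19
p-value = 0.7002

Since p-value > α = 0.01, we fail to reject H₀.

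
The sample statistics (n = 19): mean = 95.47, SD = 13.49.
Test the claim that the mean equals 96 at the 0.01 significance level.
One-sample t-test:
H₀: μ = 96
H₁: μ ≠ 96
df = n - 1 = 18
t = (x̄ - μ₀) / (s/√n) = (95.47 - 96) / (13.49/√19) = -0.171
p-value = 0.8659

Since p-value > α = 0.01, we fail to reject H₀.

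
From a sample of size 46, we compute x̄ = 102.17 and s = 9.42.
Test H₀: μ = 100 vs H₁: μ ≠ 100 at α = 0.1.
One-sample t-test:
H₀: μ = 100
H₁: μ ≠ 100
df = n - 1 = 45
t = (x̄ - μ₀) / (s/√n) = (102.17 - 100) / (9.42/√46) = 1.562
p-value = 0.1252

Since p-value > α = 0.1, we fail to reject H₀.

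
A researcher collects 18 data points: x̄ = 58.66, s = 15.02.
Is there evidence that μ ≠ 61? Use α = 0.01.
One-sample t-test:
H₀: μ = 61
H₁: μ ≠ 61
df = n - 1 = 17
t = (x̄ - μ₀) / (s/√n) = (58.66 - 61) / (15.02/√18) = -0.661
p-value = 0.5175

Since p-value > α = 0.01, we fail to reject H₀.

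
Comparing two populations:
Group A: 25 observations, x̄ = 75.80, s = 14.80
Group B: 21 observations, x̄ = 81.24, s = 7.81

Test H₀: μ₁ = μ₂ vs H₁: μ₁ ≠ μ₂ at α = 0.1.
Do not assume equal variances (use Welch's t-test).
Welch's two-sample t-test:
H₀: μ₁ = μ₂
H₁: μ₁ ≠ μ₂
s₁²/n₁ = 14.80²/25 = 8.7616,  s₂²/n₂ = 7.81²/21 = 2.9046
SE = √(s₁²/n₁ + s₂²/n₂) = √(8.7616 + 2.9046) = 3.4156
df (Welch-Satterthwaite) = (s₁²/n₁ + s₂²/n₂)² / [(s₁²/n₁)²/(n₁-1) + (s₂²/n₂)²/(n₂-1)] ≈ 37.59
t = (x̄₁ - x̄₂) / SE = (75.80 - 81.24) / 3.4156 = -5.44 / 3.4156 = -1.593
p-value = 0.1196

Since p-value > α = 0.1, we fail to reject H₀.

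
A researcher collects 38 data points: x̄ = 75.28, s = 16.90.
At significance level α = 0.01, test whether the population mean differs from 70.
One-sample t-test:
H₀: μ = 70
H₁: μ ≠ 70
df = n - 1 = 37
t = (x̄ - μ₀) / (s/√n) = (75.28 - 70) / (16.90/√38) = 1.926
p-value = 0.0618

Since p-value > α = 0.01, we fail to reject H₀.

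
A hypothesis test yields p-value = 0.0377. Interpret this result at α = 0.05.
Since p = 0.0377 < α = 0.05, reject H₀.
There is sufficient evidence to reject the null hypothesis; the result is statistically significant at the 0.05 level.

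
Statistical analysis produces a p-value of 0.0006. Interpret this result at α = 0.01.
Since p = 0.0006 < α = 0.01, reject H₀.
There is sufficient evidence to reject the null hypothesis; the result is statistically significant at the 0.01 level.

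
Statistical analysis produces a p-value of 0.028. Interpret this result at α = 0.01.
Since p = 0.028 > α = 0.01, fail to reject H₀.
There is insufficient evidence to reject the null hypothesis; the result is not statistically significant at the 0.01 level.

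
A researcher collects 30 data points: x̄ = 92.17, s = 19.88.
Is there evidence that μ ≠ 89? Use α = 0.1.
One-sample t-test:
H₀: μ = 89
H₁: μ ≠ 89
df = n - 1 = 29
t = (x̄ - μ₀) / (s/√n) = (92.17 - 89) / (19.88/√30) = 0.873
p-value = 0.3896

Since p-value > α = 0.1, we fail to reject H₀.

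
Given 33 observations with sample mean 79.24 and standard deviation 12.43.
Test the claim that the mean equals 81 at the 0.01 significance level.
One-sample t-test:
H₀: μ = 81
H₁: μ ≠ 81
df = n - 1 = 32
t = (x̄ - μ₀) / (s/√n) = (79.24 - 81) / (12.43/√33) = -0.813
p-value = 0.4220

Since p-value > α = 0.01, we fail to reject H₀.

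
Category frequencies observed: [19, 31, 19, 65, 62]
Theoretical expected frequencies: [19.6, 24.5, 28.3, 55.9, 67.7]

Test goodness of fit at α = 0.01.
Chi-square goodness of fit test:
H₀: observed counts match expected distribution
H₁: observed counts differ from expected distribution
df = k - 1 = 4
χ² = Σ(O - E)²/E
   = (19 - 19.6)²/19.6 + (31 - 24.5)²/24.5 + (19 - 28.3)²/28.3 + (65 - 55.9)²/55.9 + (62 - 67.7)²/67.7
   = 0.018 + 1.724 + 3.056 + 1.481 + 0.480
   = 6.76
p-value = 0.1491

Since p-value > α = 0.01, we fail to reject H₀.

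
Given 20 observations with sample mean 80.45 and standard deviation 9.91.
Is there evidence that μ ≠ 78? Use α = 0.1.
One-sample t-test:
H₀: μ = 78
H₁: μ ≠ 78
df = n - 1 = 19
t = (x̄ - μ₀) / (s/√n) = (80.45 - 78) / (9.91/√20) = 1.106
p-value = 0.2827

Since p-value > α = 0.1, we fail to reject H₀.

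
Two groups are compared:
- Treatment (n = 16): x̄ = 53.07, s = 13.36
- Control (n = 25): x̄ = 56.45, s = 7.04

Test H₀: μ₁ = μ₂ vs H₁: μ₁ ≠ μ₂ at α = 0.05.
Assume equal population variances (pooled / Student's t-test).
Student's two-sample t-test (equal variances):
H₀: μ₁ = μ₂
H₁: μ₁ ≠ μ₂
df = n₁ + n₂ - 2 = 39
Pooled variance s_p² = [(n₁-1)s₁² + (n₂-1)s₂²] / (n₁ + n₂ - 2) = [(15)(13.36²) + (24)(7.04²)] / 39 = 99.1493
SE = √(s_p²(1/n₁ + 1/n₂)) = √(99.1493 × (1/16 + 1/25)) = 3.1879
t = (x̄₁ - x̄₂) / SE = (53.07 - 56.45) / 3.1879 = -3.38 / 3.1879 = -1.060
p-value = 0.2956

Since p-value > α = 0.05, we fail to reject H₀.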